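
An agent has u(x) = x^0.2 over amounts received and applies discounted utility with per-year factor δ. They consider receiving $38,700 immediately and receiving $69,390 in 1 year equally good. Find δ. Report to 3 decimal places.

δ ≈ 0.890

The payoff in 1 year is discounted by δ, so u(38700) = δ·u(69390) and δ = u(38700)/u(69390).
Since u(x) = x^0.2, δ = (38700/69390)^0.2 = 0.55772^0.2 = 0.88978.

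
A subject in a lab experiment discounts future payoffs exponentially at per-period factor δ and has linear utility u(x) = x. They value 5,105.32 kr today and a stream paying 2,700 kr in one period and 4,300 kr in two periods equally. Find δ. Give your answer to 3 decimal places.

δ ≈ 0.820

The stream is worth 2700δ + 4300δ² today, so 2700δ + 4300δ² = 5105.32.
So 4300δ² + 2700δ − 5105.32 = 0.
δ = (−2700 + √(2700² + 4·4300·5105.32)) / (2·4300) = (−2700 + √95101504.00) / 8600 ≈ 0.820.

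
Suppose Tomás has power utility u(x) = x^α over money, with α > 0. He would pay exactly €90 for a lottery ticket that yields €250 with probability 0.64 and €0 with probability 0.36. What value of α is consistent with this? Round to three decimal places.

α ≈ 0.437

EU(lottery) = 0.64·250^α + 0.36·0 = 0.64·250^α.
Setting u(90) equal to that: 90^α = 0.64·250^α ⇒ (90/250)^α = 0.64.
Taking logs: α·ln(90/250) = ln(0.64), so α = -0.446287 / -1.021651 ≈ 0.437.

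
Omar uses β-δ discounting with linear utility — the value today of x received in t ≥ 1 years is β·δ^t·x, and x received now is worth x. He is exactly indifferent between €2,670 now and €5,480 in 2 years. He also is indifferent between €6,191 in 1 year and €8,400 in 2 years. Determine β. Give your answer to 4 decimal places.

β ≈ 0.8969

The second indifference involves only future payoffs, so β cancels: β·δ^1·6191 = β·δ^2·8400, giving δ = 6191/8400 = 0.73702.
The first indifference: 2670 = β·δ^2·5480, so β = 2670/(δ^2·5480) = 2670/(0.54320·5480) ≈ 0.8969.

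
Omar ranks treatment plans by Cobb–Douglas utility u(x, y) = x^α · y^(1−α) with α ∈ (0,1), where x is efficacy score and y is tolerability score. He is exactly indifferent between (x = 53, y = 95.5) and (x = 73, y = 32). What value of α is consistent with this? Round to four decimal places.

Indifference: 53^α · 95.5^(1−α) = 73^α · 32^(1−α).
(53/73)^α = (32/95.5)^(1−α); take logs: α·ln(53/73) = (1−α)·ln(32/95.5), i.e. α·-0.3201675 = (1−α)·-1.0933903.
So α/(1−α) = (-1.0933903)/(-0.3201675) = 3.4150571, and α = 3.4150571/4.4150571 ≈ 0.7735.

α ≈ 0.7735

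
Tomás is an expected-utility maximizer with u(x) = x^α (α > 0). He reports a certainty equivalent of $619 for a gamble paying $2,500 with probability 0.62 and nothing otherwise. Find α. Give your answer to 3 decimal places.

α ≈ 0.342

EU(lottery) = 0.62·2500^α + 0.38·0 = 0.62·2500^α.
Indifference: 619^α = 0.62·2500^α, so (619/2500)^α = 0.62.
Taking logs: α·ln(619/2500) = ln(0.62), so α = -0.478036 / -1.395941 ≈ 0.342.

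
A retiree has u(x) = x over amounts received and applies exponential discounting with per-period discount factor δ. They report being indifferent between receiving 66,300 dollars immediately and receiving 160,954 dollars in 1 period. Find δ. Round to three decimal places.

Indifference means u(66300) = δ · u(160954), so δ = u(66300)/u(160954).
With u(x) = x: δ = 66300/160954 = 0.41192.

δ ≈ 0.412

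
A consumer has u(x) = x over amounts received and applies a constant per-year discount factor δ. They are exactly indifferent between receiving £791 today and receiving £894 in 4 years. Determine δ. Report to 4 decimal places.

The payoff in 4 years is discounted by δ^4, so u(791) = δ^4·u(894) and δ^4 = u(791)/u(894).
With u(x) = x: δ^4 = 791/894 = 0.88479.
Taking the 4th root: δ = 0.88479^(1/4) ≈ 0.9699.

δ ≈ 0.9699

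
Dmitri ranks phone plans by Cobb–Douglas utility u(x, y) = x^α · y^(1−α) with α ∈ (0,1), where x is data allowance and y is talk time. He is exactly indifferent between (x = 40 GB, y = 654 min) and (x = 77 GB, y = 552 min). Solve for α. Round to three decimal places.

Set the two utilities equal: 40^α·654^(1−α) = 77^α·552^(1−α).
Taking logs: α·ln 40 + (1−α)·ln 654 = α·ln 77 + (1−α)·ln 552, i.e. α·-0.654926 = (1−α)·-0.169559.
So α/(1−α) = (-0.169559)/(-0.654926) = 0.258898, and α = 0.258898/1.258898 ≈ 0.206.

α ≈ 0.206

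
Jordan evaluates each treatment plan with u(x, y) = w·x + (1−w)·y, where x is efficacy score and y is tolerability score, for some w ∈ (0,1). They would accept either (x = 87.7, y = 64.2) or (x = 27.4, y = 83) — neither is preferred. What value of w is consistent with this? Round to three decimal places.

Equating utilities: w·87.7 + (1−w)·64.2 = w·27.4 + (1−w)·83.
w·(87.7−27.4) = (1−w)·(83−64.2), i.e. w·60.3 = (1−w)·18.8.
Hence w = 18.8/(60.3+18.8) = 18.8/79.1 = 0.238.

w = 0.238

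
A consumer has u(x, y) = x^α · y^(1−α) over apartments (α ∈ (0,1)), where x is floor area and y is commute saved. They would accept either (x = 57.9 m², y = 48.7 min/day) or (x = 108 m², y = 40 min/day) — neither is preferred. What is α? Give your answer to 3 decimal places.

α ≈ 0.240

Set the two utilities equal: 57.9^α·48.7^(1−α) = 108^α·40^(1−α).
(57.9/108)^α = (40/48.7)^(1−α); take logs: α·ln(57.9/108) = (1−α)·ln(40/48.7), i.e. α·-0.623414 = (1−α)·-0.196800.
Thus α·(-0.820214) = -0.196800, so α = -0.196800/-0.820214 ≈ 0.240.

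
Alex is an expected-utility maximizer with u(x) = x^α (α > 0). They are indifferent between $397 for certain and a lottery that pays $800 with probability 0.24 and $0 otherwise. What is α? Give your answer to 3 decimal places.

The lottery's expected utility is 0.24·u(800) + 0.76·u(0) = 0.24·800^α (since u(0) = 0 for α > 0).
Equating: 397^α = 0.24·800^α, i.e. 0.4963^α = 0.24.
Take logs: α = ln 0.24 / ln(397/800) ≈ 2.03677.

α ≈ 2.037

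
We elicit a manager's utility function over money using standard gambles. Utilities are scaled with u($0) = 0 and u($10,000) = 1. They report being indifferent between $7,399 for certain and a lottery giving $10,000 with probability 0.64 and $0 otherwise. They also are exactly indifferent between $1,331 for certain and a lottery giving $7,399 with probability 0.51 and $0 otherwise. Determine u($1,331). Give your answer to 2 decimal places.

0.33

First, u($7,399) = 0.64·u($10,000) + 0.36·u($0) = 0.64.
Chaining: u($1,331) = 0.51·0.64 + 0.49·0.00 = 0.3264.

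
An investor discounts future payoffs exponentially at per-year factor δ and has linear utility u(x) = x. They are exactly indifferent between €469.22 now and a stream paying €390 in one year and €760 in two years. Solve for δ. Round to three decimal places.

Equating present values: 469.22 = 390δ + 760δ².
That is, 760δ² + 390δ − 469.22 = 0, a quadratic in δ.
By the quadratic formula (taking the positive root), δ = (−390 + √1578528.80) / 1520 ≈ 0.570.

δ ≈ 0.570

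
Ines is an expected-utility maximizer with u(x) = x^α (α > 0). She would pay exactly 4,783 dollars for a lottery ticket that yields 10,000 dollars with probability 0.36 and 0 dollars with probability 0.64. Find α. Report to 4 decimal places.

Since u(0) = 0, the lottery's EU is 0.36·10000^α.
Setting u(4783) equal to that: 4783^α = 0.36·10000^α ⇒ (4783/10000)^α = 0.36.
Take logs: α = ln 0.36 / ln(4783/10000) ≈ 1.385258.

α ≈ 1.3853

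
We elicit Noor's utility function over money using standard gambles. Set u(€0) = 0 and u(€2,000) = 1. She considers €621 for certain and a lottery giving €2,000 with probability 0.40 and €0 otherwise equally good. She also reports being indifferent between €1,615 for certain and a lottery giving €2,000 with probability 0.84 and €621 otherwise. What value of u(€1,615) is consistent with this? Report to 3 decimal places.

0.904

The first gamble pins u(€621): it must equal 0.40·1 + 0.60·0 = 0.40.
Then u(€1,615) = 0.84·u(€2,000) + 0.16·u(€621) = 0.84·1.00 + 0.16·0.40 = 0.9040.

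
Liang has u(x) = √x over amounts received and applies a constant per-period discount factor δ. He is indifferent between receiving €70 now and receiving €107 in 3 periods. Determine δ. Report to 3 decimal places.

Indifference means u(70) = δ^3 · u(107), so δ^3 = u(70)/u(107).
With u(x) = √x: δ^3 = √70/√107 = √(70/107) = 0.80883.
Hence δ = (0.80883)^(1/3) = 0.93172.

δ ≈ 0.932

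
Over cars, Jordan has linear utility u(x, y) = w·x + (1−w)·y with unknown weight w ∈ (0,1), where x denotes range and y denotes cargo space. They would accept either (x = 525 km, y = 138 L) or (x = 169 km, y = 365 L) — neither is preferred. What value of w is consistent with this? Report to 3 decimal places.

Indifference: w·525 + (1−w)·138 = w·169 + (1−w)·365.
Collecting terms: w·356 = (1−w)·227.
The marginal rate of substitution is 227/356, so w = 227/(356+227) = 0.389.

w = 0.389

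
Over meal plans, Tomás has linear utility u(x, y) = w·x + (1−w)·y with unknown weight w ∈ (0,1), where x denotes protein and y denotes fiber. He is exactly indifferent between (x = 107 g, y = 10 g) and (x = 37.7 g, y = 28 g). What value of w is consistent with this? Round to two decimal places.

Indifference: w·107 + (1−w)·10 = w·37.7 + (1−w)·28.
Rearranging, 69.3·w − 18·(1−w) = 0.
The marginal rate of substitution is 18/69.3, so w = 18/(69.3+18) = 0.21.

w = 0.21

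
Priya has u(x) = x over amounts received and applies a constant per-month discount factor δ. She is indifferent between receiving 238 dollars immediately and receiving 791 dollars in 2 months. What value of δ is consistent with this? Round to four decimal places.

δ ≈ 0.5485

The payoff in 2 months is discounted by δ^2, so u(238) = δ^2·u(791) and δ^2 = u(238)/u(791).
With u(x) = x: δ^2 = 238/791 = 0.30088.
So δ = 0.30088^(1/2) ≈ 0.5485.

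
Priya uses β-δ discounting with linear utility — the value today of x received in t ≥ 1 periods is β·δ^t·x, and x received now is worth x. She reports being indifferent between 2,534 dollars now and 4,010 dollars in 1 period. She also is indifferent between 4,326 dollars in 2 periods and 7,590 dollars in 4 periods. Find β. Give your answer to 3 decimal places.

β ≈ 0.837

From the later pair, β·δ^2·4326 = β·δ^4·7590; dividing through, δ^2 = 4326/7590 = 0.56996, so δ = 0.75496.
Now use the now-vs-future pair: 2534 = β·δ·4010 gives β = 2534/(0.75496·4010) ≈ 0.837.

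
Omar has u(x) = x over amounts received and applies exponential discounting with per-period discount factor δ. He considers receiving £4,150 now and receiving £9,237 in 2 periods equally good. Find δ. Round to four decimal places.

Equating discounted utilities: u(4150) = δ^2·u(9237) ⇒ δ^2 = u(4150)/u(9237).
With u(x) = x: δ^2 = 4150/9237 = 0.44928.
Taking the square root: δ = 0.44928^(1/2) ≈ 0.6703.

δ ≈ 0.6703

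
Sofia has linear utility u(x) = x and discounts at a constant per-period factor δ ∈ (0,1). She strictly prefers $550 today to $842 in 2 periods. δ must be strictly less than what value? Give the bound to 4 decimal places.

Comparing present values: 550 > δ^2·842.
Hence δ^2 < 550/842 = 0.65321, and x ↦ x^(1/2) is increasing on (0,∞).
δ < 0.65321^(1/2) = 0.8082.

δ < 0.8082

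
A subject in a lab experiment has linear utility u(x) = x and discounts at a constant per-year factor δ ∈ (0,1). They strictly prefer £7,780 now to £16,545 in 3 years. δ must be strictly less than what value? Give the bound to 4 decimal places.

δ < 0.7776

The preference means 7780 > δ^3·16545.
Dividing by 16545: δ^3 < 0.47023. Both sides are positive, so the cube root keeps the direction.
δ < (7780/16545)^(1/3) ≈ 0.7776.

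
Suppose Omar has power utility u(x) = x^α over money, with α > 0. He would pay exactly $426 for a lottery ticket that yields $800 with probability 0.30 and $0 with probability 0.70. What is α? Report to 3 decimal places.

Since u(0) = 0, the lottery's EU is 0.30·800^α.
Equating: 426^α = 0.30·800^α, i.e. 0.5325^α = 0.30.
α = ln(0.30) / ln(426/800) = -1.203973/-0.630172 ≈ 1.911.

α ≈ 1.911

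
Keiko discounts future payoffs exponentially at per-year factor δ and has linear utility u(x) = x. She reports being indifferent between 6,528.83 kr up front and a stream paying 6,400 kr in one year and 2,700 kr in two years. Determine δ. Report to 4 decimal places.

δ ≈ 0.7700

The stream is worth 6400δ + 2700δ² today, so 6400δ + 2700δ² = 6528.83.
Rearranged: 2700δ² + 6400δ − 6528.83 = 0.
The positive root is δ = [−6400 + √(6400² + 4·2700·6528.83)] / (2·2700) = (−6400 + 10558.000)/5400 ≈ 0.7700.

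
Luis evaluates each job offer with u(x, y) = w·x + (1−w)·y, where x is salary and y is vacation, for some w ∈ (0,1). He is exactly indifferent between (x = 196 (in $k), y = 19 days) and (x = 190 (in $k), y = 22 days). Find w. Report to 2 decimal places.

Indifference: w·196 + (1−w)·19 = w·190 + (1−w)·22.
Collecting terms: w·6 = (1−w)·3.
The marginal rate of substitution is 3/6, so w = 3/(6+3) = 0.33.

w = 0.33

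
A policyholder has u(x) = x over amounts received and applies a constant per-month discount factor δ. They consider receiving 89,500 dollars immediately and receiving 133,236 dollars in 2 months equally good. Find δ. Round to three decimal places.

Indifference means u(89500) = δ^2 · u(133236), so δ^2 = u(89500)/u(133236).
With u(x) = x: δ^2 = 89500/133236 = 0.67174.
Hence δ = (0.67174)^(1/2) = 0.81960.

δ ≈ 0.820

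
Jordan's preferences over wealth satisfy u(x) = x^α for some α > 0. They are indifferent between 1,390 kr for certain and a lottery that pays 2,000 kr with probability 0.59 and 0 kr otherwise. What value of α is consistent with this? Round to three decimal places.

α ≈ 1.450

The lottery's expected utility is 0.59·u(2000) + 0.41·u(0) = 0.59·2000^α (since u(0) = 0 for α > 0).
Indifference: 1390^α = 0.59·2000^α, so (1390/2000)^α = 0.59.
Take logs: α = ln 0.59 / ln(1390/2000) ≈ 1.45016.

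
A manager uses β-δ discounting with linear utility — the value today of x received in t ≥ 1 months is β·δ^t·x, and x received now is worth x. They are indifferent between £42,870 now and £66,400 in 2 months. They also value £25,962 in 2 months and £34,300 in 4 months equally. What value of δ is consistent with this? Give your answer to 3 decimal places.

δ ≈ 0.870

Both payoffs in the second observation are in the future, so β drops out: δ^2·25962 = δ^4·34300 ⇒ δ^2 = 25962/34300 = 0.75691, so δ = 0.87001.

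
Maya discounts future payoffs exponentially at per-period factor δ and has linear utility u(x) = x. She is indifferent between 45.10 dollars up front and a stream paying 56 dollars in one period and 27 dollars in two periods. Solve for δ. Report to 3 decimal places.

δ ≈ 0.620

Equating present values: 45.10 = 56δ + 27δ².
Rearranged: 27δ² + 56δ − 45.10 = 0.
The positive root is δ = [−56 + √(56² + 4·27·45.10)] / (2·27) = (−56 + 89.481)/54 ≈ 0.620.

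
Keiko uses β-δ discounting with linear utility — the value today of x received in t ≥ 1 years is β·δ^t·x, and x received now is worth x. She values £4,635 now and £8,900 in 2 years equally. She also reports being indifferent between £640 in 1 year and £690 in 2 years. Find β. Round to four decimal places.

From the later pair, β·δ^1·640 = β·δ^2·690; dividing through, δ = 640/690 = 0.92754.
Substituting δ into 4635 = β·δ^2·8900: β = 4635/(7656.879) ≈ 0.6053.

β ≈ 0.6053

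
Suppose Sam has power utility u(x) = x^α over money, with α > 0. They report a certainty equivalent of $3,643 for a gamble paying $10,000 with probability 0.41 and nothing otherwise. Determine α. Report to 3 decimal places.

Since u(0) = 0, the lottery's EU is 0.41·10000^α.
Setting u(3643) equal to that: 3643^α = 0.41·10000^α ⇒ (3643/10000)^α = 0.41.
Taking logs: α·ln(3643/10000) = ln(0.41), so α = -0.891598 / -1.009778 ≈ 0.883.

α ≈ 0.883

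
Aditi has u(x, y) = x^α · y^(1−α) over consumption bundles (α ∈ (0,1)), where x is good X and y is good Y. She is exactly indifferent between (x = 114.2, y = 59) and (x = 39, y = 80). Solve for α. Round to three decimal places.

Indifference: 114.2^α · 59^(1−α) = 39^α · 80^(1−α).
Rearrange to (114.2/39)^α = (80/59)^(1−α) and take logs: α·1.074390 = (1−α)·0.304489.
Thus α·(1.378879) = 0.304489, so α = 0.304489/1.378879 ≈ 0.221.

α ≈ 0.221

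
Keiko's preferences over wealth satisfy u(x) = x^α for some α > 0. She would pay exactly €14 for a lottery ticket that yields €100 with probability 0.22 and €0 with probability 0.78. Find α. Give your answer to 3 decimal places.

The lottery's expected utility is 0.22·u(100) + 0.78·u(0) = 0.22·100^α (since u(0) = 0 for α > 0).
Equating: 14^α = 0.22·100^α, i.e. 0.1400^α = 0.22.
α = ln(0.22) / ln(14/100) = -1.514128/-1.966113 ≈ 0.770.

α ≈ 0.770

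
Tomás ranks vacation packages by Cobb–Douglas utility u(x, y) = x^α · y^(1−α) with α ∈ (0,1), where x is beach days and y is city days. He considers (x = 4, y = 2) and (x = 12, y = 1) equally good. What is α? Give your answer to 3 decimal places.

α ≈ 0.387

Set the two utilities equal: 4^α·2^(1−α) = 12^α·1^(1−α).
Rearrange to (4/12)^α = (1/2)^(1−α) and take logs: α·-1.098612 = (1−α)·-0.693147.
So α/(1−α) = (-0.693147)/(-1.098612) = 0.630930, and α = 0.630930/1.630930 ≈ 0.387.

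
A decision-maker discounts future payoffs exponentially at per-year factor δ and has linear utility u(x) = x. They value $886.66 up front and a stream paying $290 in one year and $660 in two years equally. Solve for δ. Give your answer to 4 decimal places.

Equating present values: 886.66 = 290δ + 660δ².
That is, 660δ² + 290δ − 886.66 = 0, a quadratic in δ.
δ = (−290 + √(290² + 4·660·886.66)) / (2·660) = (−290 + √2424882.40) / 1320 ≈ 0.9600.

δ ≈ 0.9600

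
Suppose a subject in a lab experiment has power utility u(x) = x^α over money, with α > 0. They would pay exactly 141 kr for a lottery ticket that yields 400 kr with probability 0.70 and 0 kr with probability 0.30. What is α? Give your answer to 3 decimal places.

EU(lottery) = 0.70·400^α + 0.30·0 = 0.70·400^α.
Indifference: 141^α = 0.70·400^α, so (141/400)^α = 0.70.
Take logs: α = ln 0.70 / ln(141/400) ≈ 0.34207.

α ≈ 0.342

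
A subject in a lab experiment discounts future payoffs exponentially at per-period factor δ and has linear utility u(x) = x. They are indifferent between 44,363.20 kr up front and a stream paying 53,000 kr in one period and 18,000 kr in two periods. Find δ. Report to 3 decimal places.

δ ≈ 0.680

Present value of the stream is 53000·δ + 18000·δ². Indifference gives 53000δ + 18000δ² = 44363.20.
Rearranged: 18000δ² + 53000δ − 44363.20 = 0.
The positive root is δ = [−53000 + √(53000² + 4·18000·44363.20)] / (2·18000) = (−53000 + 77480.000)/36000 ≈ 0.680.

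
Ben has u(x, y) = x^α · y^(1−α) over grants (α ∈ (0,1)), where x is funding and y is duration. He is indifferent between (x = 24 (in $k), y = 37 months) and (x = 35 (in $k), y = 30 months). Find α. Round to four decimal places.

Set the two utilities equal: 24^α·37^(1−α) = 35^α·30^(1−α).
(24/35)^α = (30/37)^(1−α); take logs: α·ln(24/35) = (1−α)·ln(30/37), i.e. α·-0.3772942 = (1−α)·-0.2097205.
With A = -0.3772942 and B = -0.2097205: α·A = (1−α)·B, so α = B/(A+B) = -0.2097205/-0.5870147 ≈ 0.3573.

α ≈ 0.3573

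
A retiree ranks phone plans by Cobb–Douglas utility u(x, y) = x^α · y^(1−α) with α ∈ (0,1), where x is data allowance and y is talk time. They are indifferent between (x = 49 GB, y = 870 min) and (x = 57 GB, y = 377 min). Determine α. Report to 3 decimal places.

Indifference: 49^α · 870^(1−α) = 57^α · 377^(1−α).
(49/57)^α = (377/870)^(1−α); take logs: α·ln(49/57) = (1−α)·ln(377/870), i.e. α·-0.151231 = (1−α)·-0.836248.
So α/(1−α) = (-0.836248)/(-0.151231) = 5.529607, and α = 5.529607/6.529607 ≈ 0.847.

α ≈ 0.847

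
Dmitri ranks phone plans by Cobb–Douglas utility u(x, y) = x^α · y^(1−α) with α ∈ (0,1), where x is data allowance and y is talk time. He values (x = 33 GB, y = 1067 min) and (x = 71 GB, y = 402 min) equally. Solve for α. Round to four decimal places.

α ≈ 0.5603

Indifference: 33^α · 1067^(1−α) = 71^α · 402^(1−α).
Rearrange to (33/71)^α = (402/1067)^(1−α) and take logs: α·-0.7661723 = (1−α)·-0.9761542.
Thus α·(-1.7423265) = -0.9761542, so α = -0.9761542/-1.7423265 ≈ 0.5603.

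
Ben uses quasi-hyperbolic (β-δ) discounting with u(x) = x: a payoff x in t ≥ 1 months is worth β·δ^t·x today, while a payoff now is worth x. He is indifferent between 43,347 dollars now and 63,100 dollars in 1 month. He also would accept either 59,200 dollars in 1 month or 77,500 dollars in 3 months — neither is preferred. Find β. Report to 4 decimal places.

β ≈ 0.7860

The second indifference involves only future payoffs, so β cancels: β·δ^1·59200 = β·δ^3·77500, giving δ^2 = 59200/77500 = 0.76387, so δ = 0.87400.
The first indifference: 43347 = β·δ·63100, so β = 43347/(δ·63100) = 43347/(0.87400·63100) ≈ 0.7860.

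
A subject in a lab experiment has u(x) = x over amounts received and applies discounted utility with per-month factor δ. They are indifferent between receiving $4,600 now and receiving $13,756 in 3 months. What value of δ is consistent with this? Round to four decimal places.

The payoff in 3 months is discounted by δ^3, so u(4600) = δ^3·u(13756) and δ^3 = u(4600)/u(13756).
With u(x) = x: δ^3 = 4600/13756 = 0.33440.
Taking the cube root: δ = 0.33440^(1/3) ≈ 0.6941.

δ ≈ 0.6941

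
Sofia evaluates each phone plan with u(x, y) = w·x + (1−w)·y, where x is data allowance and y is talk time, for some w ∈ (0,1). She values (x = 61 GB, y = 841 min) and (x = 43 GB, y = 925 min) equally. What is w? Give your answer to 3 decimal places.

w = 0.824

u(61,841) = u(43,925) means w·61 + (1−w)·841 = w·43 + (1−w)·925.
w·(61−43) = (1−w)·(925−841), i.e. w·18 = (1−w)·84.
So w/(1−w) = 84/18 = 4.6667, giving w = 84/(18+84) = 0.824.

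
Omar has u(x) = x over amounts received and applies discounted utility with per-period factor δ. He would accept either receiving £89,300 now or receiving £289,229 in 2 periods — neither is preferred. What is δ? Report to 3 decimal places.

δ ≈ 0.556

Equating discounted utilities: u(89300) = δ^2·u(289229) ⇒ δ^2 = u(89300)/u(289229).
With u(x) = x: δ^2 = 89300/289229 = 0.30875.
Taking the square root: δ = 0.30875^(1/2) ≈ 0.556.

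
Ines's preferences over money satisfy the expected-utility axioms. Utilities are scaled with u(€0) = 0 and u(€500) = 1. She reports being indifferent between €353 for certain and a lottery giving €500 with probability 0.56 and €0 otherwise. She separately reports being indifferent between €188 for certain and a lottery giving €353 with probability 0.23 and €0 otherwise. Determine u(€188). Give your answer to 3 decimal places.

First, u(€353) = 0.56·u(€500) + 0.44·u(€0) = 0.56.
The second indifference gives u(€188) = 0.23·u(€353) + 0.77·u(€0) = 0.23·0.56 + 0.77·0.00 = 0.1288.

0.129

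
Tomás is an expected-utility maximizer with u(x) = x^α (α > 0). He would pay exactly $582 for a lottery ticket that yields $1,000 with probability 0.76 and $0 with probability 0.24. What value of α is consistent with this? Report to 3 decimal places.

α ≈ 0.507

The lottery's expected utility is 0.76·u(1000) + 0.24·u(0) = 0.76·1000^α (since u(0) = 0 for α > 0).
Indifference: 582^α = 0.76·1000^α, so (582/1000)^α = 0.76.
α = ln(0.76) / ln(582/1000) = -0.274437/-0.541285 ≈ 0.507.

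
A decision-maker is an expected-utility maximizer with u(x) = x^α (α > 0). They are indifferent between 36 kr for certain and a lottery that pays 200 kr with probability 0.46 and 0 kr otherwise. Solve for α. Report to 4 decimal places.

α ≈ 0.4528

EU(lottery) = 0.46·200^α + 0.54·0 = 0.46·200^α.
Indifference: 36^α = 0.46·200^α, so (36/200)^α = 0.46.
Take logs: α = ln 0.46 / ln(36/200) ≈ 0.452840.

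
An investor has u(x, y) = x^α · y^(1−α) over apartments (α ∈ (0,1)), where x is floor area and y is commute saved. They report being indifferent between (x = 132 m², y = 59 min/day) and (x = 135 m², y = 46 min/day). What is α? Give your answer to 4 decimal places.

Indifference: 132^α · 59^(1−α) = 135^α · 46^(1−α).
Taking logs: α·ln 132 + (1−α)·ln 59 = α·ln 135 + (1−α)·ln 46, i.e. α·-0.0224729 = (1−α)·-0.2488960.
So α/(1−α) = (-0.2488960)/(-0.0224729) = 11.0753841, and α = 11.0753841/12.0753841 ≈ 0.9172.

α ≈ 0.9172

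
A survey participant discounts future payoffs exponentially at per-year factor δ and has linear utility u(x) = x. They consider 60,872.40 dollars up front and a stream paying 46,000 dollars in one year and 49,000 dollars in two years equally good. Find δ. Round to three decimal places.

Present value of the stream is 46000·δ + 49000·δ². Indifference gives 46000δ + 49000δ² = 60872.40.
Rearranged: 49000δ² + 46000δ − 60872.40 = 0.
δ = (−46000 + √(46000² + 4·49000·60872.40)) / (2·49000) = (−46000 + √14046990400.00) / 98000 ≈ 0.740.

δ ≈ 0.740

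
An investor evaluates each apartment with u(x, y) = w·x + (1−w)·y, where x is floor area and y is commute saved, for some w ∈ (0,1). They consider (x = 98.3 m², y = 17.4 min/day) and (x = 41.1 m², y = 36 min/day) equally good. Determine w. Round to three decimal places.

Indifference: w·98.3 + (1−w)·17.4 = w·41.1 + (1−w)·36.
Collecting terms: w·57.2 = (1−w)·18.6.
The marginal rate of substitution is 18.6/57.2, so w = 18.6/(57.2+18.6) = 0.245.

w = 0.245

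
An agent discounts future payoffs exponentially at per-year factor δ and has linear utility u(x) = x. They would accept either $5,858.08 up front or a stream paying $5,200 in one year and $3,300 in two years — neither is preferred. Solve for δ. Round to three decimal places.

Equating present values: 5858.08 = 5200δ + 3300δ².
Rearranged: 3300δ² + 5200δ − 5858.08 = 0.
δ = (−5200 + √(5200² + 4·3300·5858.08)) / (2·3300) = (−5200 + √104366656.00) / 6600 ≈ 0.760.

δ ≈ 0.760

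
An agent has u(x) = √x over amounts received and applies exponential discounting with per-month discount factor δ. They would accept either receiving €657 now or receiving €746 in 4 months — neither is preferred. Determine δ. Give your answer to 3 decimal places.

δ ≈ 0.984

Equating discounted utilities: u(657) = δ^4·u(746) ⇒ δ^4 = u(657)/u(746).
With u(x) = √x: δ^4 = √657/√746 = √(657/746) = 0.93845.
So δ = 0.93845^(1/4) ≈ 0.984.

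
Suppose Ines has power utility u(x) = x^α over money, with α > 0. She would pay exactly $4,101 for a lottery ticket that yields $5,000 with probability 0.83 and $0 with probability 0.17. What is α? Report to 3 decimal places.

α ≈ 0.940

Since u(0) = 0, the lottery's EU is 0.83·5000^α.
Equating: 4101^α = 0.83·5000^α, i.e. 0.8202^α = 0.83.
Take logs: α = ln 0.83 / ln(4101/5000) ≈ 0.94008.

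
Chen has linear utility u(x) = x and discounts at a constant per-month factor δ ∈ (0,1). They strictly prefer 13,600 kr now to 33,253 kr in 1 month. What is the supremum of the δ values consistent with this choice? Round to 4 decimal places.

δ < 0.4090

The preference means 13600 > δ·33253.
Dividing through by 33253 gives δ < 0.40899.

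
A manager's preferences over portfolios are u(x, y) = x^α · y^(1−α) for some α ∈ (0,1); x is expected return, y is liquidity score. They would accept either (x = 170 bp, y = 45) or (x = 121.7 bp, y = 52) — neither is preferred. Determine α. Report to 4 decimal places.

α ≈ 0.3020

Set the two utilities equal: 170^α·45^(1−α) = 121.7^α·52^(1−α).
(170/121.7)^α = (52/45)^(1−α); take logs: α·ln(170/121.7) = (1−α)·ln(52/45), i.e. α·0.3342394 = (1−α)·0.1445812.
With A = 0.3342394 and B = 0.1445812: α·A = (1−α)·B, so α = B/(A+B) = 0.1445812/0.4788206 ≈ 0.3020.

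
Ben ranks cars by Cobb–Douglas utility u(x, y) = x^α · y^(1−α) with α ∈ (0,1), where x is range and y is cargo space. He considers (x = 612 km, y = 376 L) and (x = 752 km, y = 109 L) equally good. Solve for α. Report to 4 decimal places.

α ≈ 0.8574

The Cobb–Douglas utilities coincide, so 612^α·376^(1−α) = 752^α·109^(1−α).
(612/752)^α = (109/376)^(1−α); take logs: α·ln(612/752) = (1−α)·ln(109/376), i.e. α·-0.2060040 = (1−α)·-1.2382413.
With A = -0.2060040 and B = -1.2382413: α·A = (1−α)·B, so α = B/(A+B) = -1.2382413/-1.4442453 ≈ 0.8574.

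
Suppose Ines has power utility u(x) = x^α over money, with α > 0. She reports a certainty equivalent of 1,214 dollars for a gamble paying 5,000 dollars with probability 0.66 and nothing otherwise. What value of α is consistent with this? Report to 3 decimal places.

Since u(0) = 0, the lottery's EU is 0.66·5000^α.
Setting u(1214) equal to that: 1214^α = 0.66·5000^α ⇒ (1214/5000)^α = 0.66.
Taking logs: α·ln(1214/5000) = ln(0.66), so α = -0.415515 / -1.415517 ≈ 0.294.

α ≈ 0.294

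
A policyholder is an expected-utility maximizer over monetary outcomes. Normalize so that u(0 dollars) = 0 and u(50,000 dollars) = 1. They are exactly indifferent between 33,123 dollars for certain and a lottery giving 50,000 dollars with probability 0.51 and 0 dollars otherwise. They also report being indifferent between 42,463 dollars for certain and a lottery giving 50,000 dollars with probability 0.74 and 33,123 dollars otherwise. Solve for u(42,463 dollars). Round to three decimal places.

0.873

The first gamble pins u(33,123 dollars): it must equal 0.51·1 + 0.49·0 = 0.51.
Then u(42,463 dollars) = 0.74·u(50,000 dollars) + 0.26·u(33,123 dollars) = 0.74·1.00 + 0.26·0.51 = 0.8726.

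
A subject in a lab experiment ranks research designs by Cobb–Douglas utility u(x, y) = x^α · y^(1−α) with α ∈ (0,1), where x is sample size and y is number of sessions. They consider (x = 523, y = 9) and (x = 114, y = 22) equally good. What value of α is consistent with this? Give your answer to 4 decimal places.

Indifference: 523^α · 9^(1−α) = 114^α · 22^(1−α).
Taking logs: α·ln 523 + (1−α)·ln 9 = α·ln 114 + (1−α)·ln 22, i.e. α·1.5233830 = (1−α)·0.8938179.
So α/(1−α) = (0.8938179)/(1.5233830) = 0.5867322, and α = 0.5867322/1.5867322 ≈ 0.3698.

α ≈ 0.3698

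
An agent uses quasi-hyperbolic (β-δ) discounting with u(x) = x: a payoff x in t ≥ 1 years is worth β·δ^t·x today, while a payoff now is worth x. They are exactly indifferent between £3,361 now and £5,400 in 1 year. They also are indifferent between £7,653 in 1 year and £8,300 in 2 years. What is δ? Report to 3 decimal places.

δ ≈ 0.922

From the later pair, β·δ^1·7653 = β·δ^2·8300; dividing through, δ = 7653/8300 = 0.92205.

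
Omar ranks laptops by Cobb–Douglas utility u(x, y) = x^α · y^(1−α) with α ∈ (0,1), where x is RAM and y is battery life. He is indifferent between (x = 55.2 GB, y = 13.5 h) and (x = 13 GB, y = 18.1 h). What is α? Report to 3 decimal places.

α ≈ 0.169

The Cobb–Douglas utilities coincide, so 55.2^α·13.5^(1−α) = 13^α·18.1^(1−α).
Taking logs: α·ln 55.2 + (1−α)·ln 13.5 = α·ln 13 + (1−α)·ln 18.1, i.e. α·1.446014 = (1−α)·0.293222.
Thus α·(1.739236) = 0.293222, so α = 0.293222/1.739236 ≈ 0.169.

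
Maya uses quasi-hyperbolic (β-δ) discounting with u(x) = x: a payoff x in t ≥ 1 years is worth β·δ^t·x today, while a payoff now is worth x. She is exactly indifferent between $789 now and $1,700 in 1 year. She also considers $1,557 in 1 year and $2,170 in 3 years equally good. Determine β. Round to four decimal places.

The second indifference involves only future payoffs, so β cancels: β·δ^1·1557 = β·δ^3·2170, giving δ^2 = 1557/2170 = 0.71751, so δ = 0.84706.
Now use the now-vs-future pair: 789 = β·δ·1700 gives β = 789/(0.84706·1700) ≈ 0.5479.

β ≈ 0.5479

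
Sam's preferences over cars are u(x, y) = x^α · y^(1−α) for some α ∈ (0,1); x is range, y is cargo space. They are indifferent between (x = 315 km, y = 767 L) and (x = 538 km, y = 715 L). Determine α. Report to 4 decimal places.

α ≈ 0.1159

The Cobb–Douglas utilities coincide, so 315^α·767^(1−α) = 538^α·715^(1−α).
(315/538)^α = (715/767)^(1−α); take logs: α·ln(315/538) = (1−α)·ln(715/767), i.e. α·-0.5352859 = (1−α)·-0.0702043.
So α/(1−α) = (-0.0702043)/(-0.5352859) = 0.1311529, and α = 0.1311529/1.1311529 ≈ 0.1159.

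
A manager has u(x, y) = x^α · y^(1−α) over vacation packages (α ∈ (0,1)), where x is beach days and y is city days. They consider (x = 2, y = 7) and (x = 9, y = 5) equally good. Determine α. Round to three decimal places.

Indifference: 2^α · 7^(1−α) = 9^α · 5^(1−α).
Taking logs: α·ln 2 + (1−α)·ln 7 = α·ln 9 + (1−α)·ln 5, i.e. α·-1.504077 = (1−α)·-0.336472.
Thus α·(-1.840549) = -0.336472, so α = -0.336472/-1.840549 ≈ 0.183.

α ≈ 0.183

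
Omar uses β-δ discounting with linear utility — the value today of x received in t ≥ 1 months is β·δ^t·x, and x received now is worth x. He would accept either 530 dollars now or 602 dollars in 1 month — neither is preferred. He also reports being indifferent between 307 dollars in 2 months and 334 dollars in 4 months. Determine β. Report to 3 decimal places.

From the later pair, β·δ^2·307 = β·δ^4·334; dividing through, δ^2 = 307/334 = 0.91916, so δ = 0.95873.
Now use the now-vs-future pair: 530 = β·δ·602 gives β = 530/(0.95873·602) ≈ 0.918.

β ≈ 0.918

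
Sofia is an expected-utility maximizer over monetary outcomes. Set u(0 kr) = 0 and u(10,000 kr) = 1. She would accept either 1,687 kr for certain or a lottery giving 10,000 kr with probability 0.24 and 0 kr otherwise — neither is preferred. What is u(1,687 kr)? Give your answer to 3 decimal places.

0.240

The indifference gives u(1,687 kr) = 0.24·u(10,000 kr) + 0.76·u(0 kr) = 0.24·1 + 0.76·0 = 0.24.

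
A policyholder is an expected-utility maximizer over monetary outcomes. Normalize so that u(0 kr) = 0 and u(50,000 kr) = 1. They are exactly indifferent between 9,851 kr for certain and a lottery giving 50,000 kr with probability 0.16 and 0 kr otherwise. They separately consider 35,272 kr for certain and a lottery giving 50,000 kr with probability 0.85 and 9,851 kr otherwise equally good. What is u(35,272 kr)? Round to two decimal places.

First, u(9,851 kr) = 0.16·u(50,000 kr) + 0.84·u(0 kr) = 0.16.
Chaining: u(35,272 kr) = 0.85·1.00 + 0.15·0.16 = 0.8740.

0.87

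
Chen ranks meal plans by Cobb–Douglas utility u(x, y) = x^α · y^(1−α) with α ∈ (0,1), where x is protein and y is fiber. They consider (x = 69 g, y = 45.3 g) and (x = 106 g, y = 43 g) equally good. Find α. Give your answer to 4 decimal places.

α ≈ 0.1082

Indifference: 69^α · 45.3^(1−α) = 106^α · 43^(1−α).
Taking logs: α·ln 69 + (1−α)·ln 45.3 = α·ln 106 + (1−α)·ln 43, i.e. α·-0.4293326 = (1−α)·-0.0521069.
With A = -0.4293326 and B = -0.0521069: α·A = (1−α)·B, so α = B/(A+B) = -0.0521069/-0.4814395 ≈ 0.1082.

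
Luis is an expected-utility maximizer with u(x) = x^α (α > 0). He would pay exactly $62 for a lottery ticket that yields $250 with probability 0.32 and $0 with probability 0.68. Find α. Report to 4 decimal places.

α ≈ 0.8172

Since u(0) = 0, the lottery's EU is 0.32·250^α.
Equating: 62^α = 0.32·250^α, i.e. 0.2480^α = 0.32.
α = ln(0.32) / ln(62/250) = -1.1394343/-1.3943265 ≈ 0.8172.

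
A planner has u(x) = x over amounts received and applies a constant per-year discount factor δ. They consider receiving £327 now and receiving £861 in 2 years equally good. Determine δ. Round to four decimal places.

Equating discounted utilities: u(327) = δ^2·u(861) ⇒ δ^2 = u(327)/u(861).
With u(x) = x: δ^2 = 327/861 = 0.37979.
So δ = 0.37979^(1/2) ≈ 0.6163.

δ ≈ 0.6163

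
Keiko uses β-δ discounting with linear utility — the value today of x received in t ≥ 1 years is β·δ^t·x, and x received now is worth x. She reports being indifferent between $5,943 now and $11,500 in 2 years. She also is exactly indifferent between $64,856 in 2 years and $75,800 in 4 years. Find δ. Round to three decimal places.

δ ≈ 0.925

From the later pair, β·δ^2·64856 = β·δ^4·75800; dividing through, δ^2 = 64856/75800 = 0.85562, so δ = 0.92500.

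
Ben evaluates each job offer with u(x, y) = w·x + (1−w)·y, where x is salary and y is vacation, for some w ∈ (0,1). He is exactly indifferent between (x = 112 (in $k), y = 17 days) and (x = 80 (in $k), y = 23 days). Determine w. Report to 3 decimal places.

w = 0.158

Equating utilities: w·112 + (1−w)·17 = w·80 + (1−w)·23.
Collecting terms: w·32 = (1−w)·6.
The marginal rate of substitution is 6/32, so w = 6/(32+6) = 0.158.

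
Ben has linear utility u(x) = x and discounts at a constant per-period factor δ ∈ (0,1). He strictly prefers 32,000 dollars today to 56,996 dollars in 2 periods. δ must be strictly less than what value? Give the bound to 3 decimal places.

δ < 0.749

Comparing present values: 32000 > δ^2·56996.
Hence δ^2 < 32000/56996 = 0.56144, and x ↦ x^(1/2) is increasing on (0,∞).
δ < (32000/56996)^(1/2) ≈ 0.749.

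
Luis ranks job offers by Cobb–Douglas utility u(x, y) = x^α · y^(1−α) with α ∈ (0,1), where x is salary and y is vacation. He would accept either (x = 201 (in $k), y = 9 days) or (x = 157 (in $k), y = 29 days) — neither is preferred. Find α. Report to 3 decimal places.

α ≈ 0.826

Indifference: 201^α · 9^(1−α) = 157^α · 29^(1−α).
(201/157)^α = (29/9)^(1−α); take logs: α·ln(201/157) = (1−α)·ln(29/9), i.e. α·0.247059 = (1−α)·1.170071.
So α/(1−α) = (1.170071)/(0.247059) = 4.735998, and α = 4.735998/5.735998 ≈ 0.826.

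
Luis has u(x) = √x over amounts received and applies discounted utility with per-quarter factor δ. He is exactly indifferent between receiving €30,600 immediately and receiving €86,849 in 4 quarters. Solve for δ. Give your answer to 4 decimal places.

δ ≈ 0.8777

Indifference means u(30600) = δ^4 · u(86849), so δ^4 = u(30600)/u(86849).
With u(x) = √x: δ^4 = √30600/√86849 = √(30600/86849) = 0.59358.
So δ = 0.59358^(1/4) ≈ 0.8777.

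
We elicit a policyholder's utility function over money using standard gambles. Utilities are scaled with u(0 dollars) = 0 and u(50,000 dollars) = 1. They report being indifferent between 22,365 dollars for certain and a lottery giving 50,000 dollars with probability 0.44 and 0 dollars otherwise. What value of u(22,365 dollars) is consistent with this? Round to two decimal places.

u(22,365 dollars) equals the lottery's expected utility: 0.44·1 + 0.56·0 = 0.44.

0.44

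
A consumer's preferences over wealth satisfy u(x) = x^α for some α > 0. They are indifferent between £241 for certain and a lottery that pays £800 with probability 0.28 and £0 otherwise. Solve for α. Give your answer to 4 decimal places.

The lottery's expected utility is 0.28·u(800) + 0.72·u(0) = 0.28·800^α (since u(0) = 0 for α > 0).
Equating: 241^α = 0.28·800^α, i.e. 0.3013^α = 0.28.
α = ln(0.28) / ln(241/800) = -1.2729657/-1.1998148 ≈ 1.0610.

α ≈ 1.0610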